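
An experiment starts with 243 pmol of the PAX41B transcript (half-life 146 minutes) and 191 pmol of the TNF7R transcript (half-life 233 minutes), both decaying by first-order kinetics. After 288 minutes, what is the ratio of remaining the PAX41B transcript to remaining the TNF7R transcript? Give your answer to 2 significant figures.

PAX41B transcript: 243 × (1/2)^(288/146) = 243 × (1/2)^1.9726 ≈ 61.915 pmol.
TNF7R transcript: 191 × (1/2)^(288/233) = 191 × (1/2)^1.2361 ≈ 81.086 pmol.
Ratio ≈ 61.915 / 81.086 ≈ 0.76357.

0.76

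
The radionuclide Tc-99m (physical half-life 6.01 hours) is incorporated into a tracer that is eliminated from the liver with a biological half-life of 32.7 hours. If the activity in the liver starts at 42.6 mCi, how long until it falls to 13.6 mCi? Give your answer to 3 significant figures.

1/t_eff = 1/t_phys + 1/t_biol = 1/6.01 + 1/32.7 = 0.19697 per hour.
t_eff = 6.01 × 32.7 / (6.01 + 32.7) ≈ 5.0769 hours.
n = log₂(42.6/13.6) ≈ 1.6472; t = 1.6472 × 5.0769 ≈ 8.3629 hours.

8.36 hours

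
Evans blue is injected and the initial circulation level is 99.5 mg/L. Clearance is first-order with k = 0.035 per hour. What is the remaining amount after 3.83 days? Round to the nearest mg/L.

t½ = ln 2 / k = 0.69315 / 0.035 ≈ 19.804 hours.
Convert the elapsed time: 3.83 days = 91.92 hours.
Number of half-lives: n = 91.92/19.804 ≈ 4.6414.
Remaining = 99.5 × (1/2)^4.6414 = 99.5 × 0.040067 ≈ 3.9867 mg/L.

4 mg/L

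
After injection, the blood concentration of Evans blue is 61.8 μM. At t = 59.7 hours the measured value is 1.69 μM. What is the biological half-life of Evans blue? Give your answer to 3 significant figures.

A/A₀ = 1.69/61.8 ≈ 0.027346.
n = log₂(36.568) ≈ 5.1925 half-lives elapsed in 59.7 hours.
t½ = 59.7/5.1925 ≈ 11.497 hours.

11.5 hours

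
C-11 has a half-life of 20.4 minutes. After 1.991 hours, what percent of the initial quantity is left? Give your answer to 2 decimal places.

1.73%

1.991 hours = 119.46 minutes.
n = 119.46/20.4 ≈ 5.8559 half-lives.
Fraction remaining = (1/2)^5.8559 ≈ 0.017266, i.e. 1.7266%.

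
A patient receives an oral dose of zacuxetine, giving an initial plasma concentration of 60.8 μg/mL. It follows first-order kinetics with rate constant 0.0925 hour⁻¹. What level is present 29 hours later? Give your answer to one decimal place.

t½ = ln 2 / λ = 0.69315 / 0.0925 ≈ 7.4935 hours.
Number of half-lives: n = 29/7.4935 ≈ 3.87.
Remaining = 60.8 × (1/2)^3.87 = 60.8 × 0.068392 ≈ 4.1582 μg/mL.

4.2 μg/mL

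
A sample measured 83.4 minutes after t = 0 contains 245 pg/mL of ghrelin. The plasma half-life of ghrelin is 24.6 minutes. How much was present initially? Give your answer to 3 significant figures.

Number of half-lives elapsed: n = 83.4/24.6 ≈ 3.3902.
A₀ = A × 2^n = 245 × 2^3.3902 = 245 × 10.485 ≈ 2568.8 pg/mL.

2570 pg/mL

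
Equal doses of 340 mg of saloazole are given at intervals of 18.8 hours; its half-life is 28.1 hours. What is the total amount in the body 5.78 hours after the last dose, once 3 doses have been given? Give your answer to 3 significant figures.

The 3 doses were given 43.38, 24.58, 5.78 hours ago.
Total = 340·(1/2)^(43.38/28.1) + 340·(1/2)^(24.58/28.1) + 340·(1/2)^(5.78/28.1)
      = 116.62 + 185.42 + 294.82 ≈ 596.86 mg.

597 mg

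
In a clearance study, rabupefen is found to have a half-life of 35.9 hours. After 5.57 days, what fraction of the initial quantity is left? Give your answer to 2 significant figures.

5.57 days = 133.68 hours.
n = 133.68/35.9 ≈ 3.7237 half-lives.
Fraction remaining = (1/2)^3.7237 ≈ 0.075694.

0.076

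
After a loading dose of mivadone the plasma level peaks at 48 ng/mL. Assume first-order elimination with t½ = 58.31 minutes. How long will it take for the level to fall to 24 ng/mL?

24/48 = 1/2, so 1 half-life has elapsed.
t = 1 × 58.31 = 58.31 minutes.

58.31 minutes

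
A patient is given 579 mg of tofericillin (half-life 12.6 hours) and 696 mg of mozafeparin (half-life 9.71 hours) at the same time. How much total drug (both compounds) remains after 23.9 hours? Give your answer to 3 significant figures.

tofericillin: 579 × (1/2)^(23.9/12.6) = 579 × (1/2)^1.8968 ≈ 155.48 mg.
mozafeparin: 696 × (1/2)^(23.9/9.71) = 696 × (1/2)^2.4614 ≈ 126.37 mg.
Total = 155.48 + 126.37 ≈ 281.86 mg.

282 mg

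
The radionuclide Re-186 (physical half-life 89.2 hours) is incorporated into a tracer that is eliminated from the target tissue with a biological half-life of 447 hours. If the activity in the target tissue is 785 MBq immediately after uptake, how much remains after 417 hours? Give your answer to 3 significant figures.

1/t_eff = 1/t_phys + 1/t_biol = 1/89.2 + 1/447 = 0.013448 per hour.
t_eff = 89.2 × 447 / (89.2 + 447) ≈ 74.361 hours.
Remaining = 785 × (1/2)^(417/74.361) = 785 × (1/2)^5.6078 ≈ 16.098 MBq.

16.1 MBq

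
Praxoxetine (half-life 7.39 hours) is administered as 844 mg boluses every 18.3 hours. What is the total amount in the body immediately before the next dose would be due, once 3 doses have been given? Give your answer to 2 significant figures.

The 3 doses were given 54.9, 36.6, 18.3 hours ago.
Total = 844·(1/2)^(54.9/7.39) + 844·(1/2)^(36.6/7.39) + 844·(1/2)^(18.3/7.39)
      = 4.8978 + 27.255 + 151.67 ≈ 183.82 mg.

180 mg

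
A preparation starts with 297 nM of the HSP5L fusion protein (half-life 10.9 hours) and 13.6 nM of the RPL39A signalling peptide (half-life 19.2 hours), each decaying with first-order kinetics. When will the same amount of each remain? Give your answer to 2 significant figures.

Set 297·(1/2)^(t/10.9) = 13.6·(1/2)^(t/19.2).
Taking log₂: log₂(297/13.6) = t·(1/10.9 − 1/19.2).
log₂(21.838) = 4.4488; 1/10.9 − 1/19.2 = 0.03966.
t = 4.4488 / 0.03966 ≈ 112.17 hours.

110 hours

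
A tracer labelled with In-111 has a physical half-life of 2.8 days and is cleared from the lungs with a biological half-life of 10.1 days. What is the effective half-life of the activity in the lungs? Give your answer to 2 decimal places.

2.19 days

1/t_eff = 1/t_phys + 1/t_biol = 1/2.8 + 1/10.1 = 0.45615 per day.
t_eff = 2.8 × 10.1 / (2.8 + 10.1) ≈ 2.1922 days.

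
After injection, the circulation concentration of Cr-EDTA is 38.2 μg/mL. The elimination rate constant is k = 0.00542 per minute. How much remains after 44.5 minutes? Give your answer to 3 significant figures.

t½ = ln 2 / k = 0.69315 / 0.00542 ≈ 127.89 minutes.
Number of half-lives: n = 44.5/127.89 ≈ 0.34796.
Remaining = 38.2 × (1/2)^0.34796 = 38.2 × 0.78569 ≈ 30.013 μg/mL.

30.0 μg/mL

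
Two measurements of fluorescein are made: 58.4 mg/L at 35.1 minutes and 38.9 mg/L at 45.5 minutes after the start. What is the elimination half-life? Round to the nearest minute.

Over Δt = 45.5 − 35.1 = 10.4 minutes, the level fell by a factor of 58.4/38.9 ≈ 1.5013.
n = log₂(1.5013) ≈ 0.5862 half-lives, so t½ = 10.4/0.5862 ≈ 17.741 minutes.

18 minutes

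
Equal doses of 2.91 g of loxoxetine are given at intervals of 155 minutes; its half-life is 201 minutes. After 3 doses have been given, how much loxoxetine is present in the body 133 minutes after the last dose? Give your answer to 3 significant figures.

The 3 doses were given 443, 288, 133 minutes ago.
Total = 2.91·(1/2)^(443/201) + 2.91·(1/2)^(288/201) + 2.91·(1/2)^(133/201)
      = 0.63158 + 1.0779 + 1.8395 ≈ 3.549 g.

3.55 g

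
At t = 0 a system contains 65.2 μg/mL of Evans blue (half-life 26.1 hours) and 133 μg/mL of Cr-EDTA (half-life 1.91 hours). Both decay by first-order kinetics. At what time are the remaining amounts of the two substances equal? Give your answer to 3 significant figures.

2.12 hours

Set 65.2·(1/2)^(t/26.1) = 133·(1/2)^(t/1.91).
Taking log₂: log₂(65.2/133) = t·(1/26.1 − 1/1.91).
log₂(0.49023) = -1.0285; 1/26.1 − 1/1.91 = -0.48525.
t = -1.0285 / -0.48525 ≈ 2.1195 hours.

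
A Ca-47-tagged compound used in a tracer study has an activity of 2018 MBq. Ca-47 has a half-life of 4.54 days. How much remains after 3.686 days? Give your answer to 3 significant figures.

Number of half-lives: n = 3.686/4.54 ≈ 0.81189.
Remaining = 2018 × (1/2)^0.81189 = 2018 × 0.56963 ≈ 1149.5 MBq.

1150 MBq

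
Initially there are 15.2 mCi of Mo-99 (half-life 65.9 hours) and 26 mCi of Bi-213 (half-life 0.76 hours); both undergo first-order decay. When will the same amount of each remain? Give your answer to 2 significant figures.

0.60 hours

Set 15.2·(1/2)^(t/65.9) = 26·(1/2)^(t/0.76).
Taking log₂: log₂(15.2/26) = t·(1/65.9 − 1/0.76).
log₂(0.58462) = -0.77444; 1/65.9 − 1/0.76 = -1.3006.
t = -0.77444 / -1.3006 ≈ 0.59544 hours.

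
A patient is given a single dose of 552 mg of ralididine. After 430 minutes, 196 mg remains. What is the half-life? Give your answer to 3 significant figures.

A/A₀ = 196/552 ≈ 0.35507.
n = log₂(2.8163) ≈ 1.4938 half-lives elapsed in 430 minutes.
t½ = 430/1.4938 ≈ 287.85 minutes.

288 minutes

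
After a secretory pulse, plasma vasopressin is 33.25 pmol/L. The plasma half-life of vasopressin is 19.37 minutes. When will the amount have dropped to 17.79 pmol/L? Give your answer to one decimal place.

17.5 minutes

Fraction remaining = 17.79/33.25 ≈ 0.53504.
n = log₂(33.25/17.79) = ln(1.869)/ln 2 ≈ 0.90229 half-lives.
t = n × t½ = 0.90229 × 19.37 ≈ 17.477 minutes.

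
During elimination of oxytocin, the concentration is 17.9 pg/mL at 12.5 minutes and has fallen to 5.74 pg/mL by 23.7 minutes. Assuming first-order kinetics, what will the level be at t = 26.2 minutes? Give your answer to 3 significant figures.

Over Δt = 23.7 − 12.5 = 11.2 minutes, the level fell by a factor of 17.9/5.74 ≈ 3.1185.
n = log₂(3.1185) ≈ 1.6408 half-lives, so t½ = 11.2/1.6408 ≈ 6.8258 minutes.
From t = 23.7 to t = 26.2: 5.74 × (1/2)^((26.2−23.7)/6.8258) ≈ 4.453 pg/mL.

4.45 pg/mL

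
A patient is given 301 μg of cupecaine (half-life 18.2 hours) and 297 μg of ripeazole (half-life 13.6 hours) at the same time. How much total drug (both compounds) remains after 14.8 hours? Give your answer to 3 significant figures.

311 μg

cupecaine: 301 × (1/2)^(14.8/18.2) = 301 × (1/2)^0.81319 ≈ 171.31 μg.
ripeazole: 297 × (1/2)^(14.8/13.6) = 297 × (1/2)^1.0882 ≈ 139.69 μg.
Total = 171.31 + 139.69 ≈ 311 μg.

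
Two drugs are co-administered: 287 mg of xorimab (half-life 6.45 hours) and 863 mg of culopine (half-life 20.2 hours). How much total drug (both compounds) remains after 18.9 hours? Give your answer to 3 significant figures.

489 mg

xorimab: 287 × (1/2)^(18.9/6.45) = 287 × (1/2)^2.9302 ≈ 37.653 mg.
culopine: 863 × (1/2)^(18.9/20.2) = 863 × (1/2)^0.93564 ≈ 451.18 mg.
Total = 37.653 + 451.18 ≈ 488.84 mg.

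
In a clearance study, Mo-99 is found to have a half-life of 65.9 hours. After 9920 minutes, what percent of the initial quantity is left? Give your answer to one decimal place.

9920 minutes = 165.333 hours.
n = 165.333/65.9 ≈ 2.5089 half-lives.
Fraction remaining = (1/2)^2.5089 ≈ 0.1757, i.e. 17.57%.

17.6%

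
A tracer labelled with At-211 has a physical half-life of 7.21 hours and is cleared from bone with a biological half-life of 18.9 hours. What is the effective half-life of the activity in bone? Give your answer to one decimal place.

5.2 hours

1/t_eff = 1/t_phys + 1/t_biol = 1/7.21 + 1/18.9 = 0.19161 per hour.
t_eff = 7.21 × 18.9 / (7.21 + 18.9) ≈ 5.219 hours.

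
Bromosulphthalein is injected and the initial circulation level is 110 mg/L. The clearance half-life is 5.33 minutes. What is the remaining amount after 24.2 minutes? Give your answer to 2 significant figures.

Number of half-lives: n = 24.2/5.33 ≈ 4.5403.
Remaining = 110 × (1/2)^4.5403 = 110 × 0.042976 ≈ 4.7273 mg/L.

4.7 mg/L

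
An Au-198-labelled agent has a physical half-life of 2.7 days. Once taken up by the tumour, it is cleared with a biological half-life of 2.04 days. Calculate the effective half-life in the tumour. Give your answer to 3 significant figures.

1/t_eff = 1/t_phys + 1/t_biol = 1/2.7 + 1/2.04 = 0.86057 per day.
t_eff = 2.7 × 2.04 / (2.7 + 2.04) ≈ 1.162 days.

1.16 days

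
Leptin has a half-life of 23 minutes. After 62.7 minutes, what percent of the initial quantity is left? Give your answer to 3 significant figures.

n = 62.7/23 ≈ 2.7261 half-lives.
Fraction remaining = (1/2)^2.7261 ≈ 0.15114, i.e. 15.114%.

15.1%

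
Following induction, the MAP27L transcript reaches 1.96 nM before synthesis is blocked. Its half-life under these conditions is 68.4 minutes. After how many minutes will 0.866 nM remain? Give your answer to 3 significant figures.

Fraction remaining = 0.866/1.96 ≈ 0.44184.
n = log₂(1.96/0.866) = ln(2.2633)/ln 2 ≈ 1.1784 half-lives.
t = n × t½ = 1.1784 × 68.4 ≈ 80.604 minutes.

80.6 minutes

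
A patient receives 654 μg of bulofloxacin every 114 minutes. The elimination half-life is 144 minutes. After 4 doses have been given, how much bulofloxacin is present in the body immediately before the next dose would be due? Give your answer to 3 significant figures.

The 4 doses were given 456, 342, 228, 114 minutes ago.
Total = 654·(1/2)^(456/144) + 654·(1/2)^(342/144) + 654·(1/2)^(228/144) + 654·(1/2)^(114/144)
      = 72.831 + 126.08 + 218.25 + 377.8 ≈ 794.95 μg.

795 μg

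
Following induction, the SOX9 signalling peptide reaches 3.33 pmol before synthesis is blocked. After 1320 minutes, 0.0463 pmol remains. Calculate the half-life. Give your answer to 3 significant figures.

214 minutes

A/A₀ = 0.0463/3.33 ≈ 0.013904.
n = log₂(71.922) ≈ 6.1684 half-lives elapsed in 1320 minutes.
t½ = 1320/6.1684 ≈ 214 minutes.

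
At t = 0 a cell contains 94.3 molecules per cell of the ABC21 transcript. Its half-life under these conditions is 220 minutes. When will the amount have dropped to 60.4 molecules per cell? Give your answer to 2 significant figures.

Fraction remaining = 60.4/94.3 ≈ 0.64051.
n = log₂(94.3/60.4) = ln(1.5613)/ln 2 ≈ 0.64271 half-lives.
t = n × t½ = 0.64271 × 220 ≈ 141.4 minutes.

140 minutes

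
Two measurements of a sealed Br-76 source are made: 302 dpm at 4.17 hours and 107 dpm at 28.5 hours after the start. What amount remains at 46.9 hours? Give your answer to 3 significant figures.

Over Δt = 28.5 − 4.17 = 24.33 hours, the level fell by a factor of 302/107 ≈ 2.8224.
n = log₂(2.8224) ≈ 1.4969 half-lives, so t½ = 24.33/1.4969 ≈ 16.253 hours.
From t = 28.5 to t = 46.9: 107 × (1/2)^((46.9−28.5)/16.253) ≈ 48.819 dpm.

48.8 dpm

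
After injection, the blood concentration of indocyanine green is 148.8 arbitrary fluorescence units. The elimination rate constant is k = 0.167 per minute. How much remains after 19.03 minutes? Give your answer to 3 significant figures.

6.20 arbitrary fluorescence units

t½ = ln 2 / k = 0.69315 / 0.167 ≈ 4.1506 minutes.
Number of half-lives: n = 19.03/4.1506 ≈ 4.5849.
Remaining = 148.8 × (1/2)^4.5849 = 148.8 × 0.041668 ≈ 6.2003 arbitrary fluorescence units.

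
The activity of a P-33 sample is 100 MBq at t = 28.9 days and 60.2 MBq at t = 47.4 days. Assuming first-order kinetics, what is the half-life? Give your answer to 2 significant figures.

25 days

Over Δt = 47.4 − 28.9 = 18.5 days, the level fell by a factor of 100/60.2 ≈ 1.6611.
n = log₂(1.6611) ≈ 0.73216 half-lives, so t½ = 18.5/0.73216 ≈ 25.268 days.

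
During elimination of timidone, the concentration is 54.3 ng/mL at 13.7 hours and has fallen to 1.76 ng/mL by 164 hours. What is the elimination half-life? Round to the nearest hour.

30 hours

Over Δt = 164 − 13.7 = 150.3 hours, the level fell by a factor of 54.3/1.76 ≈ 30.852.
n = log₂(30.852) ≈ 4.9473 half-lives, so t½ = 150.3/4.9473 ≈ 30.38 hours.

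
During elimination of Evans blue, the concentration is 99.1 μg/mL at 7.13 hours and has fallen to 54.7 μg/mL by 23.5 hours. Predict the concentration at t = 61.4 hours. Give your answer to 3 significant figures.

13.8 μg/mL

Over Δt = 23.5 − 7.13 = 16.37 hours, the level fell by a factor of 99.1/54.7 ≈ 1.8117.
n = log₂(1.8117) ≈ 0.85734 half-lives, so t½ = 16.37/0.85734 ≈ 19.094 hours.
From t = 23.5 to t = 61.4: 54.7 × (1/2)^((61.4−23.5)/19.094) ≈ 13.819 μg/mL.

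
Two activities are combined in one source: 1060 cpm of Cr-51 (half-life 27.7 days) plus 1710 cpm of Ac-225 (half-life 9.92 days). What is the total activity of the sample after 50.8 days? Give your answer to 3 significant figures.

346 cpm

Cr-51: 1060 × (1/2)^(50.8/27.7) = 1060 × (1/2)^1.8339 ≈ 297.33 cpm.
Ac-225: 1710 × (1/2)^(50.8/9.92) = 1710 × (1/2)^5.121 ≈ 49.14 cpm.
Total = 297.33 + 49.14 ≈ 346.47 cpm.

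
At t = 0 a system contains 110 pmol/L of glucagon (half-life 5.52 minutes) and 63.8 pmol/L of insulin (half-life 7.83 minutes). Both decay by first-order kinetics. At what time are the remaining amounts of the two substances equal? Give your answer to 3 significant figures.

Set 110·(1/2)^(t/5.52) = 63.8·(1/2)^(t/7.83).
Taking log₂: log₂(110/63.8) = t·(1/5.52 − 1/7.83).
log₂(1.7241) = 0.78588; 1/5.52 − 1/7.83 = 0.053445.
t = 0.78588 / 0.053445 ≈ 14.704 minutes.

14.7 minutes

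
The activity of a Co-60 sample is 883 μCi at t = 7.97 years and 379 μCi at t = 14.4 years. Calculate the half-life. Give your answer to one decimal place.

Over Δt = 14.4 − 7.97 = 6.43 years, the level fell by a factor of 883/379 ≈ 2.3298.
n = log₂(2.3298) ≈ 1.2202 half-lives, so t½ = 6.43/1.2202 ≈ 5.2696 years.

5.3 years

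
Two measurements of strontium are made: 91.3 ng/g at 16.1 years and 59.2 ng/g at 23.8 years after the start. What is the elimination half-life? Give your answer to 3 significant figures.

12.3 years

Over Δt = 23.8 − 16.1 = 7.7 years, the level fell by a factor of 91.3/59.2 ≈ 1.5422.
n = log₂(1.5422) ≈ 0.62502 half-lives, so t½ = 7.7/0.62502 ≈ 12.32 years.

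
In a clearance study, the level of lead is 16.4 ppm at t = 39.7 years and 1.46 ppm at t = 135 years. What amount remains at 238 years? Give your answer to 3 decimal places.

Over Δt = 135 − 39.7 = 95.3 years, the level fell by a factor of 16.4/1.46 ≈ 11.233.
n = log₂(11.233) ≈ 3.4897 half-lives, so t½ = 95.3/3.4897 ≈ 27.309 years.
From t = 135 to t = 238: 1.46 × (1/2)^((238−135)/27.309) ≈ 0.1069 ppm.

0.107 ppm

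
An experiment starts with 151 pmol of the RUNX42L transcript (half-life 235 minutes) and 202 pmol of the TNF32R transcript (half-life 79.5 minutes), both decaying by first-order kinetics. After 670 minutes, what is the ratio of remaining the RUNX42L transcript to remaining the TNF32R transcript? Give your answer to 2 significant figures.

36

RUNX42L transcript: 151 × (1/2)^(670/235) = 151 × (1/2)^2.8511 ≈ 20.928 pmol.
TNF32R transcript: 202 × (1/2)^(670/79.5) = 202 × (1/2)^8.4277 ≈ 0.58664 pmol.
Ratio ≈ 20.928 / 0.58664 ≈ 35.674.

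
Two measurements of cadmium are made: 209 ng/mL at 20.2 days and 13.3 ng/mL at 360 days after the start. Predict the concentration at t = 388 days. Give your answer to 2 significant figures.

Over Δt = 360 − 20.2 = 339.8 days, the level fell by a factor of 209/13.3 ≈ 15.714.
n = log₂(15.714) ≈ 3.974 half-lives, so t½ = 339.8/3.974 ≈ 85.506 days.
From t = 360 to t = 388: 13.3 × (1/2)^((388−360)/85.506) ≈ 10.599 ng/mL.

11 ng/mL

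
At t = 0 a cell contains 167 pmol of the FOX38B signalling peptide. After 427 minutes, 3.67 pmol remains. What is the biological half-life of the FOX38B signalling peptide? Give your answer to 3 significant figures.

77.5 minutes

A/A₀ = 3.67/167 ≈ 0.021976.
n = log₂(45.504) ≈ 5.5079 half-lives elapsed in 427 minutes.
t½ = 427/5.5079 ≈ 77.525 minutes.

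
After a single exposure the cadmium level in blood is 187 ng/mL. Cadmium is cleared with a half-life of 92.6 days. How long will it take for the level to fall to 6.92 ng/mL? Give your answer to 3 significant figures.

Fraction remaining = 6.92/187 ≈ 0.037005.
n = log₂(187/6.92) = ln(27.023)/ln 2 ≈ 4.7561 half-lives.
t = n × t½ = 4.7561 × 92.6 ≈ 440.42 days.

440 days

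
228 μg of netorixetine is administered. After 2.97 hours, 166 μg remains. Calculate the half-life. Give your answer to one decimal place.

A/A₀ = 166/228 ≈ 0.72807.
n = log₂(1.3735) ≈ 0.45785 half-lives elapsed in 2.97 hours.
t½ = 2.97/0.45785 ≈ 6.4868 hours.

6.5 hours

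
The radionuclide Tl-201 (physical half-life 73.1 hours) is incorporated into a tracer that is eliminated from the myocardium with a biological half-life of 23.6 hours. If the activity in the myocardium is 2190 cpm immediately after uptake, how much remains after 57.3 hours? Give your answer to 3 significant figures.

236 cpm

1/t_eff = 1/t_phys + 1/t_biol = 1/73.1 + 1/23.6 = 0.056053 per hour.
t_eff = 73.1 × 23.6 / (73.1 + 23.6) ≈ 17.84 hours.
Remaining = 2190 × (1/2)^(57.3/17.84) = 2190 × (1/2)^3.2118 ≈ 236.37 cpm.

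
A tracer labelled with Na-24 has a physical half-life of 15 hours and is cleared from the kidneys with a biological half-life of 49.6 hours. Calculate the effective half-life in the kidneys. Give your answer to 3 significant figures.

11.5 hours

1/t_eff = 1/t_phys + 1/t_biol = 1/15 + 1/49.6 = 0.086828 per hour.
t_eff = 15 × 49.6 / (15 + 49.6) ≈ 11.517 hours.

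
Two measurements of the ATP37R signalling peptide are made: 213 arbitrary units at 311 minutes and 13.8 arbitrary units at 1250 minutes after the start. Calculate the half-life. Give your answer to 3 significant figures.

Over Δt = 1250 − 311 = 939 minutes, the level fell by a factor of 213/13.8 ≈ 15.435.
n = log₂(15.435) ≈ 3.9481 half-lives, so t½ = 939/3.9481 ≈ 237.84 minutes.

238 minutes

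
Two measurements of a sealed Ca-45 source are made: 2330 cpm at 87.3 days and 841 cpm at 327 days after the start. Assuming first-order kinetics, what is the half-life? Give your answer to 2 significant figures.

Over Δt = 327 − 87.3 = 239.7 days, the level fell by a factor of 2330/841 ≈ 2.7705.
n = log₂(2.7705) ≈ 1.4702 half-lives, so t½ = 239.7/1.4702 ≈ 163.04 days.

160 days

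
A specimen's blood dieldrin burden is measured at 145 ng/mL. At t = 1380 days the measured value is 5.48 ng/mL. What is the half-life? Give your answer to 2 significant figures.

A/A₀ = 5.48/145 ≈ 0.037793.
n = log₂(26.46) ≈ 4.7257 half-lives elapsed in 1380 days.
t½ = 1380/4.7257 ≈ 292.02 days.

290 days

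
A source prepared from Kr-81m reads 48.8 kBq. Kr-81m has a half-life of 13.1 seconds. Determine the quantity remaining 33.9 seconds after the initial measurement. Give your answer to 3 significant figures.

8.12 kBq

Number of half-lives: n = 33.9/13.1 ≈ 2.5878.
Remaining = 48.8 × (1/2)^2.5878 = 48.8 × 0.16634 ≈ 8.1174 kBq.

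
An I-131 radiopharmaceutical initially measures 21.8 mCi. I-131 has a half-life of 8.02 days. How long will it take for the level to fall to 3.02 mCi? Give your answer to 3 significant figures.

Fraction remaining = 3.02/21.8 ≈ 0.13853.
n = log₂(21.8/3.02) = ln(7.2185)/ln 2 ≈ 2.8517 half-lives.
t = n × t½ = 2.8517 × 8.02 ≈ 22.871 days.

22.9 days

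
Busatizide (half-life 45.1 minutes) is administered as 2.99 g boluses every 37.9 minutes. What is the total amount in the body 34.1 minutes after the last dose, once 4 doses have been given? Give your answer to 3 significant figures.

The 4 doses were given 147.8, 109.9, 72, 34.1 minutes ago.
Total = 2.99·(1/2)^(147.8/45.1) + 2.99·(1/2)^(109.9/45.1) + 2.99·(1/2)^(72/45.1) + 2.99·(1/2)^(34.1/45.1)
      = 0.30842 + 0.55223 + 0.98876 + 1.7704 ≈ 3.6198 g.

3.62 g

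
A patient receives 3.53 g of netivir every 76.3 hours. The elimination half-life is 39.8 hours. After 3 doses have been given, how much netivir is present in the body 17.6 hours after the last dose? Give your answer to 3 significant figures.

3.47 g

The 3 doses were given 170.2, 93.9, 17.6 hours ago.
Total = 3.53·(1/2)^(170.2/39.8) + 3.53·(1/2)^(93.9/39.8) + 3.53·(1/2)^(17.6/39.8)
      = 0.18216 + 0.68795 + 2.5981 ≈ 3.4682 g.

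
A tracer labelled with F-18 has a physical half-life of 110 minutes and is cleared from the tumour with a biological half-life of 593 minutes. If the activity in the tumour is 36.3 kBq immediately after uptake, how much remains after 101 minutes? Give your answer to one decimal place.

1/t_eff = 1/t_phys + 1/t_biol = 1/110 + 1/593 = 0.010777 per minute.
t_eff = 110 × 593 / (110 + 593) ≈ 92.788 minutes.
Remaining = 36.3 × (1/2)^(101/92.788) = 36.3 × (1/2)^1.0885 ≈ 17.07 kBq.

17.1 kBq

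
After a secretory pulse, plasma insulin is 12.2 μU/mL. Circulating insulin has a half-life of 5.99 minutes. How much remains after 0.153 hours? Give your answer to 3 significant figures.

Convert the elapsed time: 0.153 hours = 9.18 minutes.
Number of half-lives: n = 9.18/5.99 ≈ 1.5326.
Remaining = 12.2 × (1/2)^1.5326 = 12.2 × 0.34566 ≈ 4.2171 μU/mL.

4.22 μU/mL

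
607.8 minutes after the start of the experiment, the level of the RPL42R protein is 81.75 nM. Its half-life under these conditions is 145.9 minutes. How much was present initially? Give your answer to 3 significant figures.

1470 nM

Number of half-lives elapsed: n = 607.8/145.9 ≈ 4.1659.
A₀ = A × 2^n = 81.75 × 2^4.1659 = 81.75 × 17.949 ≈ 1467.4 nM.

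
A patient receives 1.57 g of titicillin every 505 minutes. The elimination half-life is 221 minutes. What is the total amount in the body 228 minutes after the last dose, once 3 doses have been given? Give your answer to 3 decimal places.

The 3 doses were given 1238, 733, 228 minutes ago.
Total = 1.57·(1/2)^(1238/221) + 1.57·(1/2)^(733/221) + 1.57·(1/2)^(228/221)
      = 0.032329 + 0.15757 + 0.76795 ≈ 0.95785 g.

0.958 g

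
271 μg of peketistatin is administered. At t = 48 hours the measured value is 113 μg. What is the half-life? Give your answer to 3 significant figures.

38.0 hours

A/A₀ = 113/271 ≈ 0.41697.
n = log₂(2.3982) ≈ 1.262 half-lives elapsed in 48 hours.
t½ = 48/1.262 ≈ 38.036 hours.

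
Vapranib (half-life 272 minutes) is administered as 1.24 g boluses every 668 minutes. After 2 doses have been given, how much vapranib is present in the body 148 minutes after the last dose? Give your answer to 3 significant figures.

1.01 g

The 2 doses were given 816, 148 minutes ago.
Total = 1.24·(1/2)^(816/272) + 1.24·(1/2)^(148/272)
      = 0.155 + 0.85041 ≈ 1.0054 g.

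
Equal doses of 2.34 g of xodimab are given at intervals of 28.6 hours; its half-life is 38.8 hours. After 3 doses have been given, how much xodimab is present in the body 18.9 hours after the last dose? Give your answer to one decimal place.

3.3 g

The 3 doses were given 76.1, 47.5, 18.9 hours ago.
Total = 2.34·(1/2)^(76.1/38.8) + 2.34·(1/2)^(47.5/38.8) + 2.34·(1/2)^(18.9/38.8)
      = 0.60089 + 1.0016 + 1.6695 ≈ 3.2719 g.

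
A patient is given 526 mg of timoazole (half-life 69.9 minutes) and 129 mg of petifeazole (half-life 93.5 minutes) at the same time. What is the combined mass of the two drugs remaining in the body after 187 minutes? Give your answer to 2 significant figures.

timoazole: 526 × (1/2)^(187/69.9) = 526 × (1/2)^2.6753 ≈ 82.348 mg.
petifeazole: 129 × (1/2)^(187/93.5) = 129 × (1/2)^2 ≈ 32.25 mg.
Total = 82.348 + 32.25 ≈ 114.6 mg.

110 mg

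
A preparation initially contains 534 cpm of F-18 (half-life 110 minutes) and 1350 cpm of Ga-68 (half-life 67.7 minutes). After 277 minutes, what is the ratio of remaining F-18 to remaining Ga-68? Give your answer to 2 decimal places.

1.18

F-18: 534 × (1/2)^(277/110) = 534 × (1/2)^2.5182 ≈ 93.217 cpm.
Ga-68: 1350 × (1/2)^(277/67.7) = 1350 × (1/2)^4.0916 ≈ 79.185 cpm.
Ratio ≈ 93.217 / 79.185 ≈ 1.1772.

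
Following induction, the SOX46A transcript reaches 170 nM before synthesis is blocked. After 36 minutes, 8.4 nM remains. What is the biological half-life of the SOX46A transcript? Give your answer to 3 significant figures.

8.30 minutes

A/A₀ = 8.4/170 ≈ 0.049412.
n = log₂(20.238) ≈ 4.339 half-lives elapsed in 36 minutes.
t½ = 36/4.339 ≈ 8.2968 minutes.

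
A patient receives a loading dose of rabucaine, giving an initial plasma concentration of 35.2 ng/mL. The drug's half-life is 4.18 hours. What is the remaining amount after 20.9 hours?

1.1 ng/mL

Elapsed time is 5 half-lives (20.9/4.18).
Each half-life halves the amount: 35.2 × (1/2)^5 = 35.2/32 = 1.1 ng/mL.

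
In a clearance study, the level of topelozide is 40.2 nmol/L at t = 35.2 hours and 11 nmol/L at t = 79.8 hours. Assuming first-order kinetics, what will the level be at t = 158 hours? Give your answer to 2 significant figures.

Over Δt = 79.8 − 35.2 = 44.6 hours, the level fell by a factor of 40.2/11 ≈ 3.6545.
n = log₂(3.6545) ≈ 1.8697 half-lives, so t½ = 44.6/1.8697 ≈ 23.854 hours.
From t = 79.8 to t = 158: 11 × (1/2)^((158−79.8)/23.854) ≈ 1.1338 nmol/L.

1.1 nmol/L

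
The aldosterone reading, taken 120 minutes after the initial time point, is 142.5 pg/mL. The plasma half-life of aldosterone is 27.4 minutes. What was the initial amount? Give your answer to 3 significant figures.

2970 pg/mL

Number of half-lives elapsed: n = 120/27.4 ≈ 4.3796.
A₀ = A × 2^n = 142.5 × 2^4.3796 = 142.5 × 20.815 ≈ 2966.2 pg/mL.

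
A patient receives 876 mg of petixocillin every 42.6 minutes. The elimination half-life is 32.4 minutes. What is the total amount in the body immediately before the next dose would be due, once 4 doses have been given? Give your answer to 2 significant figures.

The 4 doses were given 170.4, 127.8, 85.2, 42.6 minutes ago.
Total = 876·(1/2)^(170.4/32.4) + 876·(1/2)^(127.8/32.4) + 876·(1/2)^(85.2/32.4) + 876·(1/2)^(42.6/32.4)
      = 22.872 + 56.899 + 141.55 + 352.13 ≈ 573.45 mg.

570 mg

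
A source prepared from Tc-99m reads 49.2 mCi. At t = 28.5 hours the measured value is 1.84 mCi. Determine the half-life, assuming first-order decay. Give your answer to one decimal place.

A/A₀ = 1.84/49.2 ≈ 0.037398.
n = log₂(26.739) ≈ 4.7409 half-lives elapsed in 28.5 hours.
t½ = 28.5/4.7409 ≈ 6.0115 hours.

6.0 hours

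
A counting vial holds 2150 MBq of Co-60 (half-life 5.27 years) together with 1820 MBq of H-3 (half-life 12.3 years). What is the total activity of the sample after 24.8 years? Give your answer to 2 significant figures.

530 MBq

Co-60: 2150 × (1/2)^(24.8/5.27) = 2150 × (1/2)^4.7059 ≈ 82.381 MBq.
H-3: 1820 × (1/2)^(24.8/12.3) = 1820 × (1/2)^2.0163 ≈ 449.9 MBq.
Total = 82.381 + 449.9 ≈ 532.28 MBq.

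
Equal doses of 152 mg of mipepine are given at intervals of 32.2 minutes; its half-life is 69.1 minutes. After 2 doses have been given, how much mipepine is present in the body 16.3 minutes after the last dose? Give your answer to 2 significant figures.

The 2 doses were given 48.5, 16.3 minutes ago.
Total = 152·(1/2)^(48.5/69.1) + 152·(1/2)^(16.3/69.1)
      = 93.445 + 129.07 ≈ 222.52 mg.

220 mg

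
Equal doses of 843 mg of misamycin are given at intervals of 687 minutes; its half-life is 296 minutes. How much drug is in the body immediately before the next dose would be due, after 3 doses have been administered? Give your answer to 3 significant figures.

The 3 doses were given 2061, 1374, 687 minutes ago.
Total = 843·(1/2)^(2061/296) + 843·(1/2)^(1374/296) + 843·(1/2)^(687/296)
      = 6.7578 + 33.766 + 168.71 ≈ 209.24 mg.

209 mg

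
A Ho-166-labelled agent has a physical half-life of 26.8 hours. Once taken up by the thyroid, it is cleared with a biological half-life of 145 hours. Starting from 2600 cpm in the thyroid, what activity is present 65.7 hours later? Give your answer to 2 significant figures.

350 cpm

1/t_eff = 1/t_phys + 1/t_biol = 1/26.8 + 1/145 = 0.04421 per hour.
t_eff = 26.8 × 145 / (26.8 + 145) ≈ 22.619 hours.
Remaining = 2600 × (1/2)^(65.7/22.619) = 2600 × (1/2)^2.9046 ≈ 347.22 cpm.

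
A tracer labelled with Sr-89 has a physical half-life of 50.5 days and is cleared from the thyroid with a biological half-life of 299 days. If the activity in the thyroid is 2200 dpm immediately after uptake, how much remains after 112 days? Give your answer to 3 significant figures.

1/t_eff = 1/t_phys + 1/t_biol = 1/50.5 + 1/299 = 0.023146 per day.
t_eff = 50.5 × 299 / (50.5 + 299) ≈ 43.203 days.
Remaining = 2200 × (1/2)^(112/43.203) = 2200 × (1/2)^2.5924 ≈ 364.78 dpm.

365 dpm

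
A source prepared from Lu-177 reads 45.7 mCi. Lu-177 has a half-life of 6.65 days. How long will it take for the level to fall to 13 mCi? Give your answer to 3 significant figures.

Fraction remaining = 13/45.7 ≈ 0.28446.
n = log₂(45.7/13) = ln(3.5154)/ln 2 ≈ 1.8137 half-lives.
t = n × t½ = 1.8137 × 6.65 ≈ 12.061 days.

12.1 days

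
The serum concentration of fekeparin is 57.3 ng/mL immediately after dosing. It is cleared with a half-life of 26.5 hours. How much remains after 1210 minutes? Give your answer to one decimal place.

33.8 ng/mL

Convert the elapsed time: 1210 minutes = 20.1667 hours.
Number of half-lives: n = 20.1667/26.5 ≈ 0.76101.
Remaining = 57.3 × (1/2)^0.76101 = 57.3 × 0.59008 ≈ 33.812 ng/mL.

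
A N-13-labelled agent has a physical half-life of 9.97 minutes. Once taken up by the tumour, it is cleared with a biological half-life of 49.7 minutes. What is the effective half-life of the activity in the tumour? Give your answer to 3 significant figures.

8.30 minutes

1/t_eff = 1/t_phys + 1/t_biol = 1/9.97 + 1/49.7 = 0.12042 per minute.
t_eff = 9.97 × 49.7 / (9.97 + 49.7) ≈ 8.3042 minutes.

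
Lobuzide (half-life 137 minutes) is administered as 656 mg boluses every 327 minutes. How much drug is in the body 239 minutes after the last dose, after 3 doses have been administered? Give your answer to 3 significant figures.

The 3 doses were given 893, 566, 239 minutes ago.
Total = 656·(1/2)^(893/137) + 656·(1/2)^(566/137) + 656·(1/2)^(239/137)
      = 7.1567 + 37.431 + 195.77 ≈ 240.36 mg.

240 mg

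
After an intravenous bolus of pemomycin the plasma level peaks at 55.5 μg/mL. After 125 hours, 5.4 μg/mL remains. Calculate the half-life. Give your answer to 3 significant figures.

37.2 hours

A/A₀ = 5.4/55.5 ≈ 0.097297.
n = log₂(10.278) ≈ 3.3615 half-lives elapsed in 125 hours.
t½ = 125/3.3615 ≈ 37.186 hours.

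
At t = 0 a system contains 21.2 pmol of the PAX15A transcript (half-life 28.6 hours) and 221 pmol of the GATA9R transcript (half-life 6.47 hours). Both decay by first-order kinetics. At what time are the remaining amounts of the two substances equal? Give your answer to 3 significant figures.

28.3 hours

Set 21.2·(1/2)^(t/28.6) = 221·(1/2)^(t/6.47).
Taking log₂: log₂(21.2/221) = t·(1/28.6 − 1/6.47).
log₂(0.095928) = -3.3819; 1/28.6 − 1/6.47 = -0.11959.
t = -3.3819 / -0.11959 ≈ 28.278 hours.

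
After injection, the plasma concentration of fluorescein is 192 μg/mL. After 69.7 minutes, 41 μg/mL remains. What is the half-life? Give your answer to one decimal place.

31.3 minutes

A/A₀ = 41/192 ≈ 0.21354.
n = log₂(4.6829) ≈ 2.2274 half-lives elapsed in 69.7 minutes.
t½ = 69.7/2.2274 ≈ 31.292 minutes.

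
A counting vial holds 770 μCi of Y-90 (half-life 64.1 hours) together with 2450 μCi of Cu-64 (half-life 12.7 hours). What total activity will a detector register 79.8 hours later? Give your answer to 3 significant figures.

Y-90: 770 × (1/2)^(79.8/64.1) = 770 × (1/2)^1.2449 ≈ 324.88 μCi.
Cu-64: 2450 × (1/2)^(79.8/12.7) = 2450 × (1/2)^6.2835 ≈ 31.452 μCi.
Total = 324.88 + 31.452 ≈ 356.34 μCi.

356 μCi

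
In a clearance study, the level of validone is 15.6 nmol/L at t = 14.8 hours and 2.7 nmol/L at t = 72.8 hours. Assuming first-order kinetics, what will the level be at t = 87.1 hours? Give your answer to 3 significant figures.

Over Δt = 72.8 − 14.8 = 58 hours, the level fell by a factor of 15.6/2.7 ≈ 5.7778.
n = log₂(5.7778) ≈ 2.5305 half-lives, so t½ = 58/2.5305 ≈ 22.92 hours.
From t = 72.8 to t = 87.1: 2.7 × (1/2)^((87.1−72.8)/22.92) ≈ 1.7521 nmol/L.

1.75 nmol/L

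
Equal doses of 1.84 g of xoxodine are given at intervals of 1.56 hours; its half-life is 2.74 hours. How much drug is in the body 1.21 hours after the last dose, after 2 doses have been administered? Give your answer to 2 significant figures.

2.3 g

The 2 doses were given 2.77, 1.21 hours ago.
Total = 1.84·(1/2)^(2.77/2.74) + 1.84·(1/2)^(1.21/2.74)
      = 0.91304 + 1.3548 ≈ 2.2679 g.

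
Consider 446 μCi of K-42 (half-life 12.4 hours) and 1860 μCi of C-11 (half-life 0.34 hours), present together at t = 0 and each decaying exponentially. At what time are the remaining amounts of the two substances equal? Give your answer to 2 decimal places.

Set 446·(1/2)^(t/12.4) = 1860·(1/2)^(t/0.34).
Taking log₂: log₂(446/1860) = t·(1/12.4 − 1/0.34).
log₂(0.23978) = -2.0602; 1/12.4 − 1/0.34 = -2.8605.
t = -2.0602 / -2.8605 ≈ 0.72021 hours.

0.72 hours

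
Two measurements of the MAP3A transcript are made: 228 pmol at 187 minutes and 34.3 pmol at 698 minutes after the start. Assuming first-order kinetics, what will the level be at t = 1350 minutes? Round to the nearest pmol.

Over Δt = 698 − 187 = 511 minutes, the level fell by a factor of 228/34.3 ≈ 6.6472.
n = log₂(6.6472) ≈ 2.7328 half-lives, so t½ = 511/2.7328 ≈ 186.99 minutes.
From t = 698 to t = 1350: 34.3 × (1/2)^((1350−698)/186.99) ≈ 3.0596 pmol.

3 pmol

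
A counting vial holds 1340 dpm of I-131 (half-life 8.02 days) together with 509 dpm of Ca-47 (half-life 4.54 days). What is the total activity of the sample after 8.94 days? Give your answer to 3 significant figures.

I-131: 1340 × (1/2)^(8.94/8.02) = 1340 × (1/2)^1.1147 ≈ 618.79 dpm.
Ca-47: 509 × (1/2)^(8.94/4.54) = 509 × (1/2)^1.9692 ≈ 130 dpm.
Total = 618.79 + 130 ≈ 748.79 dpm.

749 dpm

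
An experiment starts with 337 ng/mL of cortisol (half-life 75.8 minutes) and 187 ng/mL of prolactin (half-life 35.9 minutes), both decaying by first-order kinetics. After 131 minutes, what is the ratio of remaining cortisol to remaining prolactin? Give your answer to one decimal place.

cortisol: 337 × (1/2)^(131/75.8) = 337 × (1/2)^1.7282 ≈ 101.71 ng/mL.
prolactin: 187 × (1/2)^(131/35.9) = 187 × (1/2)^3.649 ≈ 14.906 ng/mL.
Ratio ≈ 101.71 / 14.906 ≈ 6.8235.

6.8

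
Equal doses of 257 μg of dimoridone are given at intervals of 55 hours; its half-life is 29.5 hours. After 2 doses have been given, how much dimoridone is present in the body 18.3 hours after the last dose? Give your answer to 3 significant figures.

The 2 doses were given 73.3, 18.3 hours ago.
Total = 257·(1/2)^(73.3/29.5) + 257·(1/2)^(18.3/29.5)
      = 45.915 + 167.18 ≈ 213.1 μg.

213 μg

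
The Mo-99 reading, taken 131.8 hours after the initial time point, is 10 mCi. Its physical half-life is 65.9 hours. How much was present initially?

Number of half-lives elapsed: n = 131.8/65.9 ≈ 2.
A₀ = A × 2^n = 10 × 2^2 = 10 × 4 ≈ 40 mCi.

40 mCi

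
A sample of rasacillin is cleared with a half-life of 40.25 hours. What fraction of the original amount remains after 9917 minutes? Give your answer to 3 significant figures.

0.0581

9917 minutes = 165.283 hours.
n = 165.283/40.25 ≈ 4.1064 half-lives.
Fraction remaining = (1/2)^4.1064 ≈ 0.058056.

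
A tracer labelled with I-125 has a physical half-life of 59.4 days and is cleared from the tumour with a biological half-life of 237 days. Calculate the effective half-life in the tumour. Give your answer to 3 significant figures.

47.5 days

1/t_eff = 1/t_phys + 1/t_biol = 1/59.4 + 1/237 = 0.021054 per day.
t_eff = 59.4 × 237 / (59.4 + 237) ≈ 47.496 days.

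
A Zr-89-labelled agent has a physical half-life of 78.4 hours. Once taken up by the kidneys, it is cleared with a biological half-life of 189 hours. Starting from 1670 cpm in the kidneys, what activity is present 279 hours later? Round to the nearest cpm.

51 cpm

1/t_eff = 1/t_phys + 1/t_biol = 1/78.4 + 1/189 = 0.018046 per hour.
t_eff = 78.4 × 189 / (78.4 + 189) ≈ 55.414 hours.
Remaining = 1670 × (1/2)^(279/55.414) = 1670 × (1/2)^5.0349 ≈ 50.941 cpm.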